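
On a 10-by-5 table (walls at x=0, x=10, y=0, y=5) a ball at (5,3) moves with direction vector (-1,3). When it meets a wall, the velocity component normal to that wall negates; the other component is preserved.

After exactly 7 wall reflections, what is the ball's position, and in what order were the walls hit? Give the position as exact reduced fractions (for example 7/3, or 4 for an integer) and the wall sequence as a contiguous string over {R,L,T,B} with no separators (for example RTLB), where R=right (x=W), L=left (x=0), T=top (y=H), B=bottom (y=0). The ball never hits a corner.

Final position: (4,0)
Wall sequence: TBTLBTB

1. t=2/3 → T at (13/3,5); v=(-1,-3)
2. t=5/3 → B at (8/3,0); v=(-1,3)
3. t=5/3 → T at (1,5); v=(-1,-3)
4. t=1 → L at (0,2); v=(1,-3)
5. t=2/3 → B at (2/3,0); v=(1,3)
6. t=5/3 → T at (7/3,5); v=(1,-3)
7. t=5/3 → B at (4,0); v=(1,3)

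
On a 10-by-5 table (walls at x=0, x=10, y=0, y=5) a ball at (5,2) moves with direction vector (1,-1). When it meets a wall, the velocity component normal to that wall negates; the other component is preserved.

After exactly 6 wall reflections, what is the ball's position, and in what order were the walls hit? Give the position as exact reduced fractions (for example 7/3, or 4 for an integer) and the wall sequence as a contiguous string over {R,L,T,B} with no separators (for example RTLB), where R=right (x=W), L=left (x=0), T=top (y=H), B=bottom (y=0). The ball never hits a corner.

Final position: (2,5)
Wall sequence: BRTBLT

1. t=2 → B at (7,0); v=(1,1)
2. t=3 → R at (10,3); v=(-1,1)
3. t=2 → T at (8,5); v=(-1,-1)
4. t=5 → B at (3,0); v=(-1,1)
5. t=3 → L at (0,3); v=(1,1)
6. t=2 → T at (2,5); v=(1,-1)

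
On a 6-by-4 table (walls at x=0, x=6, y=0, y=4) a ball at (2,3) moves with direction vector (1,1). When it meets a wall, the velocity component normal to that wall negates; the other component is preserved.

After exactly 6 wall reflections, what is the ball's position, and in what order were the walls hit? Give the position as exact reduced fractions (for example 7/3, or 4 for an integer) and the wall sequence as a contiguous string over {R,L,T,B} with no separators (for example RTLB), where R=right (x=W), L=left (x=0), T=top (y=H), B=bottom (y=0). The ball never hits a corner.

Final position: (3,0)
Wall sequence: TRBTLB

1. t=1 → T at (3,4); v=(1,-1)
2. t=3 → R at (6,1); v=(-1,-1)
3. t=1 → B at (5,0); v=(-1,1)
4. t=4 → T at (1,4); v=(-1,-1)
5. t=1 → L at (0,3); v=(1,-1)
6. t=3 → B at (3,0); v=(1,1)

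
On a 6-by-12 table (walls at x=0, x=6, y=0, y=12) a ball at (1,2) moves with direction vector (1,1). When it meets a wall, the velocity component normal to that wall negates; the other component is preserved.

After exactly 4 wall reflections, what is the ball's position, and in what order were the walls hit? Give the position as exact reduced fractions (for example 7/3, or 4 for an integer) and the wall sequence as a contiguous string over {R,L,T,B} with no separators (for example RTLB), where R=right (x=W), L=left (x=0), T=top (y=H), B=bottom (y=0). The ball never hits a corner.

1. t=5 → R at (6,7); v=(-1,1)
2. t=5 → T at (1,12); v=(-1,-1)
3. t=1 → L at (0,11); v=(1,-1)
4. t=6 → R at (6,5); v=(-1,-1)

Final position: (6,5)
Wall sequence: RTLR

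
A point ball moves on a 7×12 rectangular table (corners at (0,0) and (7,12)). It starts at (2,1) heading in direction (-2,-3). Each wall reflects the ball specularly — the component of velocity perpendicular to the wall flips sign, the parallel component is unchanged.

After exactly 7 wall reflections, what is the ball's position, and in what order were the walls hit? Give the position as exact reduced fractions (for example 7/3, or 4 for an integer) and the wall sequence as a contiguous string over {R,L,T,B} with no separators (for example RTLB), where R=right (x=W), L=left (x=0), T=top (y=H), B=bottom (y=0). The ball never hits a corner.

Final position: (7,19/2)
Wall sequence: BLTRLBR

1. t=1/3 → B at (4/3,0); v=(-2,3)
2. t=2/3 → L at (0,2); v=(2,3)
3. t=10/3 → T at (20/3,12); v=(2,-3)
4. t=1/6 → R at (7,23/2); v=(-2,-3)
5. t=7/2 → L at (0,1); v=(2,-3)
6. t=1/3 → B at (2/3,0); v=(2,3)
7. t=19/6 → R at (7,19/2); v=(-2,3)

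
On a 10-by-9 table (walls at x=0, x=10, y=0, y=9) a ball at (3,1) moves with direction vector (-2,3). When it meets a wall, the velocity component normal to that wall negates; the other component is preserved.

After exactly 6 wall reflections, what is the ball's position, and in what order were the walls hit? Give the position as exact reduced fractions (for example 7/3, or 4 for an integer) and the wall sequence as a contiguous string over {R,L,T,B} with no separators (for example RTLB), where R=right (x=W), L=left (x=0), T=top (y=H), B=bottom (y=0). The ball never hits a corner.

1. t=3/2 → L at (0,11/2); v=(2,3)
2. t=7/6 → T at (7/3,9); v=(2,-3)
3. t=3 → B at (25/3,0); v=(2,3)
4. t=5/6 → R at (10,5/2); v=(-2,3)
5. t=13/6 → T at (17/3,9); v=(-2,-3)
6. t=17/6 → L at (0,1/2); v=(2,-3)

Final position: (0,1/2)
Wall sequence: LTBRTL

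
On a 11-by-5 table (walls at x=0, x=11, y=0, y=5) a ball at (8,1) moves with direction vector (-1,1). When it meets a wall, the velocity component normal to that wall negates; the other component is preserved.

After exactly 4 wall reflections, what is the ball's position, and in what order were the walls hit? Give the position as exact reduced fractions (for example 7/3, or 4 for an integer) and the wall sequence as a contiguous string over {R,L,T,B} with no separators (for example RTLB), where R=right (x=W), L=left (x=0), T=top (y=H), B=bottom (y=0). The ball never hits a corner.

Final position: (6,5)
Wall sequence: TLBT

1. t=4 → T at (4,5); v=(-1,-1)
2. t=4 → L at (0,1); v=(1,-1)
3. t=1 → B at (1,0); v=(1,1)
4. t=5 → T at (6,5); v=(1,-1)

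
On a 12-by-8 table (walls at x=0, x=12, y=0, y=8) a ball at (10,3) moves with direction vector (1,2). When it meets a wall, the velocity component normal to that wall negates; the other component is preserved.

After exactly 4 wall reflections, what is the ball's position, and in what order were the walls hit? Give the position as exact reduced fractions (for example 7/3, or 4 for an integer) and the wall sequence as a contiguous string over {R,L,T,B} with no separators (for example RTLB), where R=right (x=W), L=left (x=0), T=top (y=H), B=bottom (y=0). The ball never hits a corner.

Final position: (7/2,8)
Wall sequence: RTBT

1. t=2 → R at (12,7); v=(-1,2)
2. t=1/2 → T at (23/2,8); v=(-1,-2)
3. t=4 → B at (15/2,0); v=(-1,2)
4. t=4 → T at (7/2,8); v=(-1,-2)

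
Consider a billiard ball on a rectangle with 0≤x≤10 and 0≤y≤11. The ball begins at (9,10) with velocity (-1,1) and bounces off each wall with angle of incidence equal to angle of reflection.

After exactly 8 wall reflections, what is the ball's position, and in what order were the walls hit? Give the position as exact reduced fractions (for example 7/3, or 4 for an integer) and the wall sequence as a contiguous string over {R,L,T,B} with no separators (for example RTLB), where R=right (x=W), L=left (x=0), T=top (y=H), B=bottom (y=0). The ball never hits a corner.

Final position: (10,5)
Wall sequence: TLBRTLBR

1. t=1 → T at (8,11); v=(-1,-1)
2. t=8 → L at (0,3); v=(1,-1)
3. t=3 → B at (3,0); v=(1,1)
4. t=7 → R at (10,7); v=(-1,1)
5. t=4 → T at (6,11); v=(-1,-1)
6. t=6 → L at (0,5); v=(1,-1)
7. t=5 → B at (5,0); v=(1,1)
8. t=5 → R at (10,5); v=(-1,1)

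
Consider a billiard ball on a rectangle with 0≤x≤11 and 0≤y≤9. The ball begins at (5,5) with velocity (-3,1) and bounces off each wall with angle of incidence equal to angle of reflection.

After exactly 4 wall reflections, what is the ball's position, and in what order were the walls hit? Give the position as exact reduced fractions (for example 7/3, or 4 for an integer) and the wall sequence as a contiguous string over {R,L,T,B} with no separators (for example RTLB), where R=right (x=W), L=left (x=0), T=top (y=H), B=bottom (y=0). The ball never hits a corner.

Final position: (0,4)
Wall sequence: LTRL

1. t=5/3 → L at (0,20/3); v=(3,1)
2. t=7/3 → T at (7,9); v=(3,-1)
3. t=4/3 → R at (11,23/3); v=(-3,-1)
4. t=11/3 → L at (0,4); v=(3,-1)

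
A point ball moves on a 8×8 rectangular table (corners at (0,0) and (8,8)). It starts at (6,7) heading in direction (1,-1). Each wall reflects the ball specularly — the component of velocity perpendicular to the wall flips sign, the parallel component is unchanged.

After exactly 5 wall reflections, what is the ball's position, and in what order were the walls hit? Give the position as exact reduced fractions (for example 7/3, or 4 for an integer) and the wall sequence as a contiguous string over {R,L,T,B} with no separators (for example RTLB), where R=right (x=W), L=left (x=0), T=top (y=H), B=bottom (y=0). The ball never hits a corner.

1. t=2 → R at (8,5); v=(-1,-1)
2. t=5 → B at (3,0); v=(-1,1)
3. t=3 → L at (0,3); v=(1,1)
4. t=5 → T at (5,8); v=(1,-1)
5. t=3 → R at (8,5); v=(-1,-1)

Final position: (8,5)
Wall sequence: RBLTR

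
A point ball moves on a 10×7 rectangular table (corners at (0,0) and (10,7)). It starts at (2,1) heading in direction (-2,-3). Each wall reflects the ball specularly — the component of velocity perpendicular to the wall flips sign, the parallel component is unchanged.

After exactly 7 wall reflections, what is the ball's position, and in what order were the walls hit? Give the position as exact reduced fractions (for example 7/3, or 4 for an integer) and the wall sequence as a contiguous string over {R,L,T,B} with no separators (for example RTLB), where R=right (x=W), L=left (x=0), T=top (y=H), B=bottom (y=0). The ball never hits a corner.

Final position: (8/3,0)
Wall sequence: BLTBRTB

1. t=1/3 → B at (4/3,0); v=(-2,3)
2. t=2/3 → L at (0,2); v=(2,3)
3. t=5/3 → T at (10/3,7); v=(2,-3)
4. t=7/3 → B at (8,0); v=(2,3)
5. t=1 → R at (10,3); v=(-2,3)
6. t=4/3 → T at (22/3,7); v=(-2,-3)
7. t=7/3 → B at (8/3,0); v=(-2,3)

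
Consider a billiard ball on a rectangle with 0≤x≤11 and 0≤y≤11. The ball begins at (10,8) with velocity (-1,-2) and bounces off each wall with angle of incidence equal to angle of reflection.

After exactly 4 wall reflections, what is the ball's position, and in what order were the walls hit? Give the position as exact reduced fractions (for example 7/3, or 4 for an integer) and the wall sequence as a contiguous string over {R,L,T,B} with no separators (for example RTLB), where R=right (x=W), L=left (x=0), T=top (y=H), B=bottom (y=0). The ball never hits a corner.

1. t=4 → B at (6,0); v=(-1,2)
2. t=11/2 → T at (1/2,11); v=(-1,-2)
3. t=1/2 → L at (0,10); v=(1,-2)
4. t=5 → B at (5,0); v=(1,2)

Final position: (5,0)
Wall sequence: BTLB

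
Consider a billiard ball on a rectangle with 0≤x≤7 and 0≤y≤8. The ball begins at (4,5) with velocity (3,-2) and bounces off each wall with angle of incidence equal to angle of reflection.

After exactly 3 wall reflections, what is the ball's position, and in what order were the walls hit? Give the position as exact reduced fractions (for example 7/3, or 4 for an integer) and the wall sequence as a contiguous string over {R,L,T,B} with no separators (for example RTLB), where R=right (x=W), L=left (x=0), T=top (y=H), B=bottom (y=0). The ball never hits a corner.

Final position: (0,5/3)
Wall sequence: RBL

1. t=1 → R at (7,3); v=(-3,-2)
2. t=3/2 → B at (5/2,0); v=(-3,2)
3. t=5/6 → L at (0,5/3); v=(3,2)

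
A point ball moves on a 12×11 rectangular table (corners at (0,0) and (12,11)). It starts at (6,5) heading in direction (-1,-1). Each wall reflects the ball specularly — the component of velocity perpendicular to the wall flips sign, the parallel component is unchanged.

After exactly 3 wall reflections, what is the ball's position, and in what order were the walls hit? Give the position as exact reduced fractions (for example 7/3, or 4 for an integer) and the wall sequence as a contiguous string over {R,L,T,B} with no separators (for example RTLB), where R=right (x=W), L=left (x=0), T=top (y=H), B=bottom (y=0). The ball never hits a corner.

1. t=5 → B at (1,0); v=(-1,1)
2. t=1 → L at (0,1); v=(1,1)
3. t=10 → T at (10,11); v=(1,-1)

Final position: (10,11)
Wall sequence: BLT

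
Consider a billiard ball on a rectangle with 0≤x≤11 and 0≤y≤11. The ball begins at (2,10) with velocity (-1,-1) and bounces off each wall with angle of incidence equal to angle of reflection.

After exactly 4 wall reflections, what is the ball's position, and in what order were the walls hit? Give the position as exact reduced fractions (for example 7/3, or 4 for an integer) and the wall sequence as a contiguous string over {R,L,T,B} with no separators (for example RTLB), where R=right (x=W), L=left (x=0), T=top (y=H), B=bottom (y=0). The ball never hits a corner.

1. t=2 → L at (0,8); v=(1,-1)
2. t=8 → B at (8,0); v=(1,1)
3. t=3 → R at (11,3); v=(-1,1)
4. t=8 → T at (3,11); v=(-1,-1)

Final position: (3,11)
Wall sequence: LBRT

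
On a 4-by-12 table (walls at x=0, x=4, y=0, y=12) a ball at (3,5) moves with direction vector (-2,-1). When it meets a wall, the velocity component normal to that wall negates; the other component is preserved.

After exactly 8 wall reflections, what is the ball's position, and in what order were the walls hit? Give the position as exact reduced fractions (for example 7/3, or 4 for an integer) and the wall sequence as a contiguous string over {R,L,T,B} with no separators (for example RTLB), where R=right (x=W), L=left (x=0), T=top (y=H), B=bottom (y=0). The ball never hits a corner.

1. t=3/2 → L at (0,7/2); v=(2,-1)
2. t=2 → R at (4,3/2); v=(-2,-1)
3. t=3/2 → B at (1,0); v=(-2,1)
4. t=1/2 → L at (0,1/2); v=(2,1)
5. t=2 → R at (4,5/2); v=(-2,1)
6. t=2 → L at (0,9/2); v=(2,1)
7. t=2 → R at (4,13/2); v=(-2,1)
8. t=2 → L at (0,17/2); v=(2,1)

Final position: (0,17/2)
Wall sequence: LRBLRLRL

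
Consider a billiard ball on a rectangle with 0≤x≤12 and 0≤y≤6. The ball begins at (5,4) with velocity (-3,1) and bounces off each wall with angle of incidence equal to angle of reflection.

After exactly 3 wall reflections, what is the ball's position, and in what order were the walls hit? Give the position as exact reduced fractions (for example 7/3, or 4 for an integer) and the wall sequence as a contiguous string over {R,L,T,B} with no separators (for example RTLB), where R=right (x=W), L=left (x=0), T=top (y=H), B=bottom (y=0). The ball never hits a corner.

1. t=5/3 → L at (0,17/3); v=(3,1)
2. t=1/3 → T at (1,6); v=(3,-1)
3. t=11/3 → R at (12,7/3); v=(-3,-1)

Final position: (12,7/3)
Wall sequence: LTR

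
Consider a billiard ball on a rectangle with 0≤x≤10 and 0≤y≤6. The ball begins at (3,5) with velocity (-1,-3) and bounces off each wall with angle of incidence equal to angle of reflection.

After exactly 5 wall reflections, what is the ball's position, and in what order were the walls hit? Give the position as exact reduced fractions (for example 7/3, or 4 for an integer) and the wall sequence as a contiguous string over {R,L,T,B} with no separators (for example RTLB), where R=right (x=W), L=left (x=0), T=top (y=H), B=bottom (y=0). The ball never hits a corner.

Final position: (14/3,6)
Wall sequence: BLTBT

1. t=5/3 → B at (4/3,0); v=(-1,3)
2. t=4/3 → L at (0,4); v=(1,3)
3. t=2/3 → T at (2/3,6); v=(1,-3)
4. t=2 → B at (8/3,0); v=(1,3)
5. t=2 → T at (14/3,6); v=(1,-3)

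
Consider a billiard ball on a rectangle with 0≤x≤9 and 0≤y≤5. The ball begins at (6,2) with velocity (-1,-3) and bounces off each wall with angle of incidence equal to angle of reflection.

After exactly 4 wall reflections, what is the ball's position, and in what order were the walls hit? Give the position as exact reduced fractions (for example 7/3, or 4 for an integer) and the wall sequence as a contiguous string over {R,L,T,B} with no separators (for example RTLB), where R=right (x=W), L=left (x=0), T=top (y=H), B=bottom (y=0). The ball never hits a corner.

1. t=2/3 → B at (16/3,0); v=(-1,3)
2. t=5/3 → T at (11/3,5); v=(-1,-3)
3. t=5/3 → B at (2,0); v=(-1,3)
4. t=5/3 → T at (1/3,5); v=(-1,-3)

Final position: (1/3,5)
Wall sequence: BTBT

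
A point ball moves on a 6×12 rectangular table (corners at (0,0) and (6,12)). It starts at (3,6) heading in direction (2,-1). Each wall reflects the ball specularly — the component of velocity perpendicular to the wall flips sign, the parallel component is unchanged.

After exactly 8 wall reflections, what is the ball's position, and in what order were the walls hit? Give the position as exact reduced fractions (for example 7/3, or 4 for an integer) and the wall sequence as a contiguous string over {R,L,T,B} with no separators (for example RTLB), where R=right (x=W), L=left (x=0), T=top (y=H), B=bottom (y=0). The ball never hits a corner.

Final position: (3,12)
Wall sequence: RLBRLRLT

1. t=3/2 → R at (6,9/2); v=(-2,-1)
2. t=3 → L at (0,3/2); v=(2,-1)
3. t=3/2 → B at (3,0); v=(2,1)
4. t=3/2 → R at (6,3/2); v=(-2,1)
5. t=3 → L at (0,9/2); v=(2,1)
6. t=3 → R at (6,15/2); v=(-2,1)
7. t=3 → L at (0,21/2); v=(2,1)
8. t=3/2 → T at (3,12); v=(2,-1)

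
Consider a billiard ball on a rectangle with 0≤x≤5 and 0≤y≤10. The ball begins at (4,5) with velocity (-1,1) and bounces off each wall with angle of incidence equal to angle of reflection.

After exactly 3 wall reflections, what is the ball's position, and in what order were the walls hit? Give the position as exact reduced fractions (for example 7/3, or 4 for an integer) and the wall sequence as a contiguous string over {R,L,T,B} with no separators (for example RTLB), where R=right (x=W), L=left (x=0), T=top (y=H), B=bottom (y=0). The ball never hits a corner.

Final position: (5,6)
Wall sequence: LTR

1. t=4 → L at (0,9); v=(1,1)
2. t=1 → T at (1,10); v=(1,-1)
3. t=4 → R at (5,6); v=(-1,-1)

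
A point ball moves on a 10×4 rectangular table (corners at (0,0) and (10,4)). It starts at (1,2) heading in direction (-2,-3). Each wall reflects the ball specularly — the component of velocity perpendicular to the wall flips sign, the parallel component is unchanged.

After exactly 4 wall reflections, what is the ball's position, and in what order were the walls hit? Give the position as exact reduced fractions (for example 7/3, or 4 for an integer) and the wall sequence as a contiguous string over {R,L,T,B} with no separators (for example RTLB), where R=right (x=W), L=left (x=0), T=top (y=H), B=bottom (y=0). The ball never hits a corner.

Final position: (17/3,0)
Wall sequence: LBTB

1. t=1/2 → L at (0,1/2); v=(2,-3)
2. t=1/6 → B at (1/3,0); v=(2,3)
3. t=4/3 → T at (3,4); v=(2,-3)
4. t=4/3 → B at (17/3,0); v=(2,3)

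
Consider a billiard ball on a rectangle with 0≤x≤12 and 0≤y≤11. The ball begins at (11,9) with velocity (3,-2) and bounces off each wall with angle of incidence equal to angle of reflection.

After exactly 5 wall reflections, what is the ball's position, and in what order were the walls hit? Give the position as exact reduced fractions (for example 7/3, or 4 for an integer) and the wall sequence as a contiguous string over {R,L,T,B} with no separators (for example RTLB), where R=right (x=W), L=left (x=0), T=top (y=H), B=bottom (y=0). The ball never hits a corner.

Final position: (7,11)
Wall sequence: RLBRT

1. t=1/3 → R at (12,25/3); v=(-3,-2)
2. t=4 → L at (0,1/3); v=(3,-2)
3. t=1/6 → B at (1/2,0); v=(3,2)
4. t=23/6 → R at (12,23/3); v=(-3,2)
5. t=5/3 → T at (7,11); v=(-3,-2)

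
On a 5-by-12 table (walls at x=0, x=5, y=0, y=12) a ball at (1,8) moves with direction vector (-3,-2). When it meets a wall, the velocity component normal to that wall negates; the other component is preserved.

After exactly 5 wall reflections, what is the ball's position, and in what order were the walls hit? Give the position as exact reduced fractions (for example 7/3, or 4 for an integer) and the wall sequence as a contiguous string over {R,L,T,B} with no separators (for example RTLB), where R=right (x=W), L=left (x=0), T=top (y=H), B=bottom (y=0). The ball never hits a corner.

1. t=1/3 → L at (0,22/3); v=(3,-2)
2. t=5/3 → R at (5,4); v=(-3,-2)
3. t=5/3 → L at (0,2/3); v=(3,-2)
4. t=1/3 → B at (1,0); v=(3,2)
5. t=4/3 → R at (5,8/3); v=(-3,2)

Final position: (5,8/3)
Wall sequence: LRLBR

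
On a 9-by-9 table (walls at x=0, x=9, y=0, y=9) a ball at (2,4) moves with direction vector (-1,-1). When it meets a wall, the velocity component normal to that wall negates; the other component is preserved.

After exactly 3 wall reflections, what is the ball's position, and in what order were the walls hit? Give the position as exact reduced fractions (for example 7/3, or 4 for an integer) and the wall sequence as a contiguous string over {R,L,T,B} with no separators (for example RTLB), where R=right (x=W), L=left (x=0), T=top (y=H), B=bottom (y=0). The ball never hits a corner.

Final position: (9,7)
Wall sequence: LBR

1. t=2 → L at (0,2); v=(1,-1)
2. t=2 → B at (2,0); v=(1,1)
3. t=7 → R at (9,7); v=(-1,1)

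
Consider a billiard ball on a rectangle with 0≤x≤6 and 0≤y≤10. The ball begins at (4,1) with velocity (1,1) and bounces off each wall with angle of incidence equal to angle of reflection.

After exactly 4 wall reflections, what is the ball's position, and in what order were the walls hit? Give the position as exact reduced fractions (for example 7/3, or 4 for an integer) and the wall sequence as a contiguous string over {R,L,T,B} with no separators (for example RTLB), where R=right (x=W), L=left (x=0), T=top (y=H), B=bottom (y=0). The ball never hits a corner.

1. t=2 → R at (6,3); v=(-1,1)
2. t=6 → L at (0,9); v=(1,1)
3. t=1 → T at (1,10); v=(1,-1)
4. t=5 → R at (6,5); v=(-1,-1)

Final position: (6,5)
Wall sequence: RLTR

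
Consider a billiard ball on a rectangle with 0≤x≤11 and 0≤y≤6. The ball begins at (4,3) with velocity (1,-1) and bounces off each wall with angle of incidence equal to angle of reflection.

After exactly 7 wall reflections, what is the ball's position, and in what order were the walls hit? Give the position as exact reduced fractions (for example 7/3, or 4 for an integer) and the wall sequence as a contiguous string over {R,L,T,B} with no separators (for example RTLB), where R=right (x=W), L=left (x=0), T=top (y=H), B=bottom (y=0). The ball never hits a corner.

Final position: (9,0)
Wall sequence: BRTBLTB

1. t=3 → B at (7,0); v=(1,1)
2. t=4 → R at (11,4); v=(-1,1)
3. t=2 → T at (9,6); v=(-1,-1)
4. t=6 → B at (3,0); v=(-1,1)
5. t=3 → L at (0,3); v=(1,1)
6. t=3 → T at (3,6); v=(1,-1)
7. t=6 → B at (9,0); v=(1,1)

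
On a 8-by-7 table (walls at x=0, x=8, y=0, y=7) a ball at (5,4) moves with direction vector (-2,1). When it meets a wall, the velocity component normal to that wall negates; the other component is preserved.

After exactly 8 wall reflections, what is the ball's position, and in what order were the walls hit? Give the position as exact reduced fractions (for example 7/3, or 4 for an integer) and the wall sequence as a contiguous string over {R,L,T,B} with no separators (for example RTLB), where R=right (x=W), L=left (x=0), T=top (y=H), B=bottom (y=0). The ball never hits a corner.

1. t=5/2 → L at (0,13/2); v=(2,1)
2. t=1/2 → T at (1,7); v=(2,-1)
3. t=7/2 → R at (8,7/2); v=(-2,-1)
4. t=7/2 → B at (1,0); v=(-2,1)
5. t=1/2 → L at (0,1/2); v=(2,1)
6. t=4 → R at (8,9/2); v=(-2,1)
7. t=5/2 → T at (3,7); v=(-2,-1)
8. t=3/2 → L at (0,11/2); v=(2,-1)

Final position: (0,11/2)
Wall sequence: LTRBLRTL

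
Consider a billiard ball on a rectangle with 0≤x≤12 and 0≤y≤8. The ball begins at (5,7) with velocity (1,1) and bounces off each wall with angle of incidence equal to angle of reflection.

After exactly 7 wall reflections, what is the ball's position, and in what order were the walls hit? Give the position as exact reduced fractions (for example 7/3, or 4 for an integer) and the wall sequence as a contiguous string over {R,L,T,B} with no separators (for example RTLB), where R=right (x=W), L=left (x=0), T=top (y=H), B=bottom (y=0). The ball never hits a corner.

1. t=1 → T at (6,8); v=(1,-1)
2. t=6 → R at (12,2); v=(-1,-1)
3. t=2 → B at (10,0); v=(-1,1)
4. t=8 → T at (2,8); v=(-1,-1)
5. t=2 → L at (0,6); v=(1,-1)
6. t=6 → B at (6,0); v=(1,1)
7. t=6 → R at (12,6); v=(-1,1)

Final position: (12,6)
Wall sequence: TRBTLBR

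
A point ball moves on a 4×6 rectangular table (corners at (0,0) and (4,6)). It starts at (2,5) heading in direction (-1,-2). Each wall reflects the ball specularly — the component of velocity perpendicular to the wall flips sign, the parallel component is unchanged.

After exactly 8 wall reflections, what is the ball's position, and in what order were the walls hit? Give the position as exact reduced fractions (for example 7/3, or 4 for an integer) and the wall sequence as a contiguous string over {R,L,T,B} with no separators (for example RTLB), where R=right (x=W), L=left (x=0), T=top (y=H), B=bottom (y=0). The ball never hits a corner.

1. t=2 → L at (0,1); v=(1,-2)
2. t=1/2 → B at (1/2,0); v=(1,2)
3. t=3 → T at (7/2,6); v=(1,-2)
4. t=1/2 → R at (4,5); v=(-1,-2)
5. t=5/2 → B at (3/2,0); v=(-1,2)
6. t=3/2 → L at (0,3); v=(1,2)
7. t=3/2 → T at (3/2,6); v=(1,-2)
8. t=5/2 → R at (4,1); v=(-1,-2)

Final position: (4,1)
Wall sequence: LBTRBLTR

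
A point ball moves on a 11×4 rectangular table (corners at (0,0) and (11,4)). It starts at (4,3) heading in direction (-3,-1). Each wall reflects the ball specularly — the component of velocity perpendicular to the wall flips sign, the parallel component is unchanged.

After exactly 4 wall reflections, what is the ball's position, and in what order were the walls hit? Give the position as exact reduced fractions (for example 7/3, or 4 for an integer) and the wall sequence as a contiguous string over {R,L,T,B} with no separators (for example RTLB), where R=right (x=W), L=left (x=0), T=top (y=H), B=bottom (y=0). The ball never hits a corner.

1. t=4/3 → L at (0,5/3); v=(3,-1)
2. t=5/3 → B at (5,0); v=(3,1)
3. t=2 → R at (11,2); v=(-3,1)
4. t=2 → T at (5,4); v=(-3,-1)

Final position: (5,4)
Wall sequence: LBRT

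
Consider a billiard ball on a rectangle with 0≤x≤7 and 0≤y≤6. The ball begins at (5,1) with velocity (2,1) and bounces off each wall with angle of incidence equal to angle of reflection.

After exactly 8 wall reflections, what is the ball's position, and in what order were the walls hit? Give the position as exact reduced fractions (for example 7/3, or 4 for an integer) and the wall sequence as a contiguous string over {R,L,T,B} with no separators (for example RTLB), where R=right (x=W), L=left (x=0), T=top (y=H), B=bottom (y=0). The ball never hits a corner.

1. t=1 → R at (7,2); v=(-2,1)
2. t=7/2 → L at (0,11/2); v=(2,1)
3. t=1/2 → T at (1,6); v=(2,-1)
4. t=3 → R at (7,3); v=(-2,-1)
5. t=3 → B at (1,0); v=(-2,1)
6. t=1/2 → L at (0,1/2); v=(2,1)
7. t=7/2 → R at (7,4); v=(-2,1)
8. t=2 → T at (3,6); v=(-2,-1)

Final position: (3,6)
Wall sequence: RLTRBLRT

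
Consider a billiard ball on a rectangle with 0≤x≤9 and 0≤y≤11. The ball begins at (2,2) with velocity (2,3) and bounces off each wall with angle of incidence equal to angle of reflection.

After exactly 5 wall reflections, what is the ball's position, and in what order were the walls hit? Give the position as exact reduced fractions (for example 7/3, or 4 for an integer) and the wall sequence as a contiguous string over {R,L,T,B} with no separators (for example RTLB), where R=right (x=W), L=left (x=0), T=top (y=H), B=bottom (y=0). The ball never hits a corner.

Final position: (14/3,11)
Wall sequence: TRBLT

1. t=3 → T at (8,11); v=(2,-3)
2. t=1/2 → R at (9,19/2); v=(-2,-3)
3. t=19/6 → B at (8/3,0); v=(-2,3)
4. t=4/3 → L at (0,4); v=(2,3)
5. t=7/3 → T at (14/3,11); v=(2,-3)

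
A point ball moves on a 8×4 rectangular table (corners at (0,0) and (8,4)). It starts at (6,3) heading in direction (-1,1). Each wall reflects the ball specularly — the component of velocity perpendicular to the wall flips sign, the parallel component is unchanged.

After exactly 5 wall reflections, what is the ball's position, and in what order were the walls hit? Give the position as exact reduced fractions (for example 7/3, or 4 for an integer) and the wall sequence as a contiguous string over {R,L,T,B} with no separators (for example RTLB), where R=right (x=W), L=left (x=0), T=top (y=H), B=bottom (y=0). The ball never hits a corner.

1. t=1 → T at (5,4); v=(-1,-1)
2. t=4 → B at (1,0); v=(-1,1)
3. t=1 → L at (0,1); v=(1,1)
4. t=3 → T at (3,4); v=(1,-1)
5. t=4 → B at (7,0); v=(1,1)

Final position: (7,0)
Wall sequence: TBLTB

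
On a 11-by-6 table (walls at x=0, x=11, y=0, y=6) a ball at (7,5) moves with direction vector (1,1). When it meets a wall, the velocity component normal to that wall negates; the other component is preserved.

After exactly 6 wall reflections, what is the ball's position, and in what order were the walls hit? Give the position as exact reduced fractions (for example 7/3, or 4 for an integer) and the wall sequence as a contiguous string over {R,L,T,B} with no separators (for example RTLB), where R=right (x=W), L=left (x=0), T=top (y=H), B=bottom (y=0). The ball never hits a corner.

1. t=1 → T at (8,6); v=(1,-1)
2. t=3 → R at (11,3); v=(-1,-1)
3. t=3 → B at (8,0); v=(-1,1)
4. t=6 → T at (2,6); v=(-1,-1)
5. t=2 → L at (0,4); v=(1,-1)
6. t=4 → B at (4,0); v=(1,1)

Final position: (4,0)
Wall sequence: TRBTLB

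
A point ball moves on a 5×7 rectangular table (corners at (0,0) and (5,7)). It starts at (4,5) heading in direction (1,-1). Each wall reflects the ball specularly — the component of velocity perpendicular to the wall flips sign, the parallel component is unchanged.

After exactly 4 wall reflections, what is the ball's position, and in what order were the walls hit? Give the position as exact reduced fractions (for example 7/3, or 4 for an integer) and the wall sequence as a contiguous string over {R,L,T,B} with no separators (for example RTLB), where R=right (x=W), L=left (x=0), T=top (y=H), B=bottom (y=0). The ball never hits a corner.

Final position: (5,6)
Wall sequence: RBLR

1. t=1 → R at (5,4); v=(-1,-1)
2. t=4 → B at (1,0); v=(-1,1)
3. t=1 → L at (0,1); v=(1,1)
4. t=5 → R at (5,6); v=(-1,1)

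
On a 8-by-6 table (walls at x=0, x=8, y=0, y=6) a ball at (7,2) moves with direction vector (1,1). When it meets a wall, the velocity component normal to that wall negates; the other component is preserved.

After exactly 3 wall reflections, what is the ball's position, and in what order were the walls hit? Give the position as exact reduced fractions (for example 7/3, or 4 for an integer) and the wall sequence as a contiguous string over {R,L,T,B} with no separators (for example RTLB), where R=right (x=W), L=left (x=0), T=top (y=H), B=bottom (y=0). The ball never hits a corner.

1. t=1 → R at (8,3); v=(-1,1)
2. t=3 → T at (5,6); v=(-1,-1)
3. t=5 → L at (0,1); v=(1,-1)

Final position: (0,1)
Wall sequence: RTL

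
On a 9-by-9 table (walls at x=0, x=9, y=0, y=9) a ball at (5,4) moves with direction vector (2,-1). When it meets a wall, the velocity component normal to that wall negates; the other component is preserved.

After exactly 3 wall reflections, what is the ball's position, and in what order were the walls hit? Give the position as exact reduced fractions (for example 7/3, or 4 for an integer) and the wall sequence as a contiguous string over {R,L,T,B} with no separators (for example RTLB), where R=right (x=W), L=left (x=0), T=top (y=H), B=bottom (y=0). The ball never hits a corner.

Final position: (0,5/2)
Wall sequence: RBL

1. t=2 → R at (9,2); v=(-2,-1)
2. t=2 → B at (5,0); v=(-2,1)
3. t=5/2 → L at (0,5/2); v=(2,1)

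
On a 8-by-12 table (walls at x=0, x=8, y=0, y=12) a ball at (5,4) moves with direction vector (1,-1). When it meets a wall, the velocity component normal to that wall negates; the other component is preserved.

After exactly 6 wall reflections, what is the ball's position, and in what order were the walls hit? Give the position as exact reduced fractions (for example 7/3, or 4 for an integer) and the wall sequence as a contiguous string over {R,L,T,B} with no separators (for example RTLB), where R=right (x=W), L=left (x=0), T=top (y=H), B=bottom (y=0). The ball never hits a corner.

Final position: (0,1)
Wall sequence: RBLTRL

1. t=3 → R at (8,1); v=(-1,-1)
2. t=1 → B at (7,0); v=(-1,1)
3. t=7 → L at (0,7); v=(1,1)
4. t=5 → T at (5,12); v=(1,-1)
5. t=3 → R at (8,9); v=(-1,-1)
6. t=8 → L at (0,1); v=(1,-1)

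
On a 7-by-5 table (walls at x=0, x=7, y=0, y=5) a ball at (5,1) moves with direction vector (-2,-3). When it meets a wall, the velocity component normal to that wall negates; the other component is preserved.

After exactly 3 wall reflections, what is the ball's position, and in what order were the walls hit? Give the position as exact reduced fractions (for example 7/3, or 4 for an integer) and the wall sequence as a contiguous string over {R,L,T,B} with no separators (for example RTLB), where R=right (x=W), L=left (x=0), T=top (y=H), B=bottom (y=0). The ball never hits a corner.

Final position: (0,7/2)
Wall sequence: BTL

1. t=1/3 → B at (13/3,0); v=(-2,3)
2. t=5/3 → T at (1,5); v=(-2,-3)
3. t=1/2 → L at (0,7/2); v=(2,-3)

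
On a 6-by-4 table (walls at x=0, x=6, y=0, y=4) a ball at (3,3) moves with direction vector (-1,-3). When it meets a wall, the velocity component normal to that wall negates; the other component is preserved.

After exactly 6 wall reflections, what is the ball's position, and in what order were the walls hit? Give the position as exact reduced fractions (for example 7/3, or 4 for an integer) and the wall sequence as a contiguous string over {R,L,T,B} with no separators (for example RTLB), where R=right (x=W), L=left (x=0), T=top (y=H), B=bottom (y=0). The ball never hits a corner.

1. t=1 → B at (2,0); v=(-1,3)
2. t=4/3 → T at (2/3,4); v=(-1,-3)
3. t=2/3 → L at (0,2); v=(1,-3)
4. t=2/3 → B at (2/3,0); v=(1,3)
5. t=4/3 → T at (2,4); v=(1,-3)
6. t=4/3 → B at (10/3,0); v=(1,3)

Final position: (10/3,0)
Wall sequence: BTLBTB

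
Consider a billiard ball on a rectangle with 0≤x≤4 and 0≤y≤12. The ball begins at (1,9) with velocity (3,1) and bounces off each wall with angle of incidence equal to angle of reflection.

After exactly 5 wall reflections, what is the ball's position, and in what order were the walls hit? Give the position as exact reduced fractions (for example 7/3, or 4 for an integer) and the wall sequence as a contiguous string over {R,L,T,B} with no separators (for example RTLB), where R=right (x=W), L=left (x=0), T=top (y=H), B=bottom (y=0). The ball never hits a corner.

Final position: (0,10)
Wall sequence: RLTRL

1. t=1 → R at (4,10); v=(-3,1)
2. t=4/3 → L at (0,34/3); v=(3,1)
3. t=2/3 → T at (2,12); v=(3,-1)
4. t=2/3 → R at (4,34/3); v=(-3,-1)
5. t=4/3 → L at (0,10); v=(3,-1)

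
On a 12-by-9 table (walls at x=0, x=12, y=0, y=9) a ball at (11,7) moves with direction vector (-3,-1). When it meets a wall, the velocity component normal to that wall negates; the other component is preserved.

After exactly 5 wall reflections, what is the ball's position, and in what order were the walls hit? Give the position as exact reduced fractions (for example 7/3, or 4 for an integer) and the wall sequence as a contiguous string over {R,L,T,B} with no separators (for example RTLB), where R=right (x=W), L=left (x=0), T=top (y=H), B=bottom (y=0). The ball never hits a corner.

1. t=11/3 → L at (0,10/3); v=(3,-1)
2. t=10/3 → B at (10,0); v=(3,1)
3. t=2/3 → R at (12,2/3); v=(-3,1)
4. t=4 → L at (0,14/3); v=(3,1)
5. t=4 → R at (12,26/3); v=(-3,1)

Final position: (12,26/3)
Wall sequence: LBRLR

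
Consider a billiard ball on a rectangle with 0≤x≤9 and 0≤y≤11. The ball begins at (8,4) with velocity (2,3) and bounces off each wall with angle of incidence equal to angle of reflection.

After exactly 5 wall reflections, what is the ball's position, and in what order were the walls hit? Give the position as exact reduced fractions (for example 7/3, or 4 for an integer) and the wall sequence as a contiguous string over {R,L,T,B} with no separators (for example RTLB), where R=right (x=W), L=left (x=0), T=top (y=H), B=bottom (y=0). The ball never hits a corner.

1. t=1/2 → R at (9,11/2); v=(-2,3)
2. t=11/6 → T at (16/3,11); v=(-2,-3)
3. t=8/3 → L at (0,3); v=(2,-3)
4. t=1 → B at (2,0); v=(2,3)
5. t=7/2 → R at (9,21/2); v=(-2,3)

Final position: (9,21/2)
Wall sequence: RTLBR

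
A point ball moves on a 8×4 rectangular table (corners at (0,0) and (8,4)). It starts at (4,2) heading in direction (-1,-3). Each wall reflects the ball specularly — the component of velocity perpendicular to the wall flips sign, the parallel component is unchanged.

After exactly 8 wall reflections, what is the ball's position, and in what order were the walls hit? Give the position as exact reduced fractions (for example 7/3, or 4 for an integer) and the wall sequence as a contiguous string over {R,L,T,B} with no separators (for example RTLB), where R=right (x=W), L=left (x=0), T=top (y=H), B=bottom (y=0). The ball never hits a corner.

Final position: (14/3,0)
Wall sequence: BTBLTBTB

1. t=2/3 → B at (10/3,0); v=(-1,3)
2. t=4/3 → T at (2,4); v=(-1,-3)
3. t=4/3 → B at (2/3,0); v=(-1,3)
4. t=2/3 → L at (0,2); v=(1,3)
5. t=2/3 → T at (2/3,4); v=(1,-3)
6. t=4/3 → B at (2,0); v=(1,3)
7. t=4/3 → T at (10/3,4); v=(1,-3)
8. t=4/3 → B at (14/3,0); v=(1,3)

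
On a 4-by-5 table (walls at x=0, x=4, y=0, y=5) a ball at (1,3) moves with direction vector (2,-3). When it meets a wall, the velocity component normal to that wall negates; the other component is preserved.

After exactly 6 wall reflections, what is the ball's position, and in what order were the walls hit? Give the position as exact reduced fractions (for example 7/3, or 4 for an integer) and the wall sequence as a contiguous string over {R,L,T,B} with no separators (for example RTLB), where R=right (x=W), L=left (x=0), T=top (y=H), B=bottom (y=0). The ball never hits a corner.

Final position: (4,7/2)
Wall sequence: BRTLBR

1. t=1 → B at (3,0); v=(2,3)
2. t=1/2 → R at (4,3/2); v=(-2,3)
3. t=7/6 → T at (5/3,5); v=(-2,-3)
4. t=5/6 → L at (0,5/2); v=(2,-3)
5. t=5/6 → B at (5/3,0); v=(2,3)
6. t=7/6 → R at (4,7/2); v=(-2,3)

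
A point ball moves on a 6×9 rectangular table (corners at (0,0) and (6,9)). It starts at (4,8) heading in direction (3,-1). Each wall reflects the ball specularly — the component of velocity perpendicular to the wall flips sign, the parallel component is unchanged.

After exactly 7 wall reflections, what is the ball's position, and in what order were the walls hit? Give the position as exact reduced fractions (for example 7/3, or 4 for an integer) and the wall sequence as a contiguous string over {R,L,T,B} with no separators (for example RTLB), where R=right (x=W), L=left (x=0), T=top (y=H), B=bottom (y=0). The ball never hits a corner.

Final position: (0,8/3)
Wall sequence: RLRLBRL

1. t=2/3 → R at (6,22/3); v=(-3,-1)
2. t=2 → L at (0,16/3); v=(3,-1)
3. t=2 → R at (6,10/3); v=(-3,-1)
4. t=2 → L at (0,4/3); v=(3,-1)
5. t=4/3 → B at (4,0); v=(3,1)
6. t=2/3 → R at (6,2/3); v=(-3,1)
7. t=2 → L at (0,8/3); v=(3,1)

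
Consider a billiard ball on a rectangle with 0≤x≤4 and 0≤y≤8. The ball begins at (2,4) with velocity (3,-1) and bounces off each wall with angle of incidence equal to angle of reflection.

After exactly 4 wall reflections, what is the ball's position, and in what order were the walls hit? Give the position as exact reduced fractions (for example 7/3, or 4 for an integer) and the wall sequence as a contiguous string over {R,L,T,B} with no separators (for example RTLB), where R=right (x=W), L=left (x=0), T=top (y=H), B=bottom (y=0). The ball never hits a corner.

Final position: (2,0)
Wall sequence: RLRB

1. t=2/3 → R at (4,10/3); v=(-3,-1)
2. t=4/3 → L at (0,2); v=(3,-1)
3. t=4/3 → R at (4,2/3); v=(-3,-1)
4. t=2/3 → B at (2,0); v=(-3,1)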